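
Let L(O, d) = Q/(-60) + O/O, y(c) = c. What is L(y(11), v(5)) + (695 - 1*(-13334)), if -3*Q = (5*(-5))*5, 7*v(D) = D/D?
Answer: 505055/36 ≈ 14029.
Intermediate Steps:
v(D) = 1/7 (v(D) = (D/D)/7 = (1/7)*1 = 1/7)
Q = 125/3 (Q = -5*(-5)*5/3 = -(-25)*5/3 = -1/3*(-125) = 125/3 ≈ 41.667)
L(O, d) = 11/36 (L(O, d) = (125/3)/(-60) + O/O = (125/3)*(-1/60) + 1 = -25/36 + 1 = 11/36)
L(y(11), v(5)) + (695 - 1*(-13334)) = 11/36 + (695 - 1*(-13334)) = 11/36 + (695 + 13334) = 11/36 + 14029 = 505055/36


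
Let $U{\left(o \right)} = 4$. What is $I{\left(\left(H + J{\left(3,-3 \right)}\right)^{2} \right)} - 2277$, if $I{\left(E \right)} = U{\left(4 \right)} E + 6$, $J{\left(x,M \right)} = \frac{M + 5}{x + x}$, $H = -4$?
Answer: $- \frac{19955}{9} \approx -2217.2$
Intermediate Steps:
$J{\left(x,M \right)} = \frac{5 + M}{2 x}$
$I{\left(E \right)} = 6 + 4 E$ ($I{\left(E \right)} = 4 E + 6 = 6 + 4 E$)
$I{\left(\left(H + J{\left(3,-3 \right)}\right)^{2} \right)} - 2277 = \left(6 + 4 \left(-4 + \frac{5 - 3}{2 \cdot 3}\right)^{2}\right) - 2277 = \left(6 + 4 \left(-4 + \frac{1}{2} \cdot \frac{1}{3} \cdot 2\right)^{2}\right) - 2277 = \left(6 + 4 \left(-4 + \frac{1}{3}\right)^{2}\right) - 2277 = \left(6 + 4 \left(- \frac{11}{3}\right)^{2}\right) - 2277 = \left(6 + 4 \cdot \frac{121}{9}\right) - 2277 = \left(6 + \frac{484}{9}\right) - 2277 = \frac{538}{9} - 2277 = - \frac{19955}{9}$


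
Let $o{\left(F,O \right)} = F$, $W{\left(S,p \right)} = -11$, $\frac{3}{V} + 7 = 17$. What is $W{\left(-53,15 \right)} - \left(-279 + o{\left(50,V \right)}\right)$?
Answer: $218$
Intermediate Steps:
$V = \frac{3}{10}$ ($V = \frac{3}{-7 + 17} = \frac{3}{10} \approx 0.3$)
$W{\left(-53,15 \right)} - \left(-279 + o{\left(50,V \right)}\right) = -11 - \left(-279 + 50\right) = -11 - -229 = -11 + 229 = 218$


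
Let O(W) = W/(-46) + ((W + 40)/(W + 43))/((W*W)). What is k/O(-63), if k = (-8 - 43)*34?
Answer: -3165833160/2500999 ≈ -1265.8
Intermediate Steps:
k = -1734 (k = -51*34 = -1734)
O(W) = -W/46 + (40 + W)/(W**2*(43 + W)) (O(W) = W*(-1/46) + ((40 + W)/(43 + W))/(W**2) = -W/46 + ((40 + W)/(43 + W))/W**2 = -W/46 + (40 + W)/(W**2*(43 + W)))
k/O(-63) = -1734*182574*(43 - 63)/(1840 - 1*(-63)**4 - 43*(-63)**3 + 46*(-63)) = -1734*(-3651480/(1840 - 1*15752961 - 43*(-250047) - 2898)) = -1734*(-3651480/(1840 - 15752961 + 10752021 - 2898)) = -1734/((1/46)*(1/3969)*(-1/20)*(-5001998)) = -1734/2500999/1825740 = -1734*1825740/2500999 = -3165833160/2500999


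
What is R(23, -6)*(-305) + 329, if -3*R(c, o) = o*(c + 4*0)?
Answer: -13701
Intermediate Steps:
R(c, o) = -c*o/3 (R(c, o) = -o*(c + 4*0)/3 = -o*(c + 0)/3 = -o*c/3 = -c*o/3)
R(23, -6)*(-305) + 329 = -⅓*23*(-6)*(-305) + 329 = 46*(-305) + 329 = -14030 + 329 = -13701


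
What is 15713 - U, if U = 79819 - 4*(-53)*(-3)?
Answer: -63470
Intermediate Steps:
U = 79183 (U = 79819 - (-212)*(-3) = 79819 - 1*636 = 79819 - 636 = 79183)
15713 - U = 15713 - 1*79183 = 15713 - 79183 = -63470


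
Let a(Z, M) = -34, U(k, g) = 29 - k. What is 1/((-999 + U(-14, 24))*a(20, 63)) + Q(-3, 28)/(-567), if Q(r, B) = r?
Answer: 32693/6143256 ≈ 0.0053218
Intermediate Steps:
1/((-999 + U(-14, 24))*a(20, 63)) + Q(-3, 28)/(-567) = 1/((-999 + (29 - 1*(-14)))*(-34)) - 3/(-567) = -1/34/(-999 + (29 + 14)) - 3*(-1/567) = -1/34/(-999 + 43) + 1/189 = -1/34/(-956) + 1/189 = -1/956*(-1/34) + 1/189 = 1/32504 + 1/189 = 32693/6143256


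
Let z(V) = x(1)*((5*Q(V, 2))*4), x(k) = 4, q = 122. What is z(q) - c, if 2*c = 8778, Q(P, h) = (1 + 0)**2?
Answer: -4309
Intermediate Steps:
Q(P, h) = 1 (Q(P, h) = 1**2 = 1)
c = 4389 (c = (1/2)*8778 = 4389)
z(V) = 80 (z(V) = 4*((5*1)*4) = 4*(5*4) = 4*20 = 80)
z(q) - c = 80 - 1*4389 = 80 - 4389 = -4309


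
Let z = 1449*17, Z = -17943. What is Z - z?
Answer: -42576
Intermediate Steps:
z = 24633
Z - z = -17943 - 1*24633 = -17943 - 24633 = -42576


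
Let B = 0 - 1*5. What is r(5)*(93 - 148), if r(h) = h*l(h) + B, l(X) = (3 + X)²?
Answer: -17325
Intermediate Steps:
B = -5 (B = 0 - 5 = -5)
r(h) = -5 + h*(3 + h)² (r(h) = h*(3 + h)² - 5 = -5 + h*(3 + h)²)
r(5)*(93 - 148) = (-5 + 5*(3 + 5)²)*(93 - 148) = (-5 + 5*8²)*(-55) = (-5 + 5*64)*(-55) = (-5 + 320)*(-55) = 315*(-55) = -17325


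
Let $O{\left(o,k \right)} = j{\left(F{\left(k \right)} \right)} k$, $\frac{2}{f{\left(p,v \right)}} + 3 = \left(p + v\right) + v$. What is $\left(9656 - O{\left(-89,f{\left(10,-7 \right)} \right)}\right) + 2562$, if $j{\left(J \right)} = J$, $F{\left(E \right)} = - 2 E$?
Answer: $\frac{598690}{49} \approx 12218.0$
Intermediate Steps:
$f{\left(p,v \right)} = \frac{2}{-3 + p + 2 v}$ ($f{\left(p,v \right)} = \frac{2}{-3 + \left(\left(p + v\right) + v\right)} = \frac{2}{-3 + \left(p + 2 v\right)} = \frac{2}{-3 + p + 2 v}$)
$O{\left(o,k \right)} = - 2 k^{2}$ ($O{\left(o,k \right)} = - 2 k k = - 2 k^{2}$)
$\left(9656 - O{\left(-89,f{\left(10,-7 \right)} \right)}\right) + 2562 = \left(9656 - - 2 \left(\frac{2}{-3 + 10 + 2 \left(-7\right)}\right)^{2}\right) + 2562 = \left(9656 - - 2 \left(\frac{2}{-3 + 10 - 14}\right)^{2}\right) + 2562 = \left(9656 - - 2 \left(\frac{2}{-7}\right)^{2}\right) + 2562 = \left(9656 - - 2 \left(2 \left(- \frac{1}{7}\right)\right)^{2}\right) + 2562 = \left(9656 - - 2 \left(- \frac{2}{7}\right)^{2}\right) + 2562 = \left(9656 - \left(-2\right) \frac{4}{49}\right) + 2562 = \left(9656 - - \frac{8}{49}\right) + 2562 = \left(9656 + \frac{8}{49}\right) + 2562 = \frac{473152}{49} + 2562 = \frac{598690}{49}$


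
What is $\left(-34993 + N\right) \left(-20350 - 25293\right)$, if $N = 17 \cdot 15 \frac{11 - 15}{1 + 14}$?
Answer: $1600289223$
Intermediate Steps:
$N = -68$ ($N = 255 \left(- \frac{4}{15}\right) = -68$)
$\left(-34993 + N\right) \left(-20350 - 25293\right) = \left(-34993 - 68\right) \left(-20350 - 25293\right) = \left(-35061\right) \left(-45643\right) = 1600289223$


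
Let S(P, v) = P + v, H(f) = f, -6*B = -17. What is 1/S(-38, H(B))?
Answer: -6/211 ≈ -0.028436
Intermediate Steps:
B = 17/6 (B = -1/6*(-17) = 17/6 ≈ 2.8333)
1/S(-38, H(B)) = 1/(-38 + 17/6) = 1/(-211/6) = -6/211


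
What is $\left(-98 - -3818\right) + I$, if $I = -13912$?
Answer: $-10192$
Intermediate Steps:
$\left(-98 - -3818\right) + I = \left(-98 - -3818\right) - 13912 = \left(-98 + 3818\right) - 13912 = 3720 - 13912 = -10192$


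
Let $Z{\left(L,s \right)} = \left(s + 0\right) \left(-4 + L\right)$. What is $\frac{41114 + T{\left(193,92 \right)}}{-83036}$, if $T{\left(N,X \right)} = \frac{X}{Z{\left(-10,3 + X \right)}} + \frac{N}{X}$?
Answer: $- \frac{2515478633}{5080142480} \approx -0.49516$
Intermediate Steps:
$Z{\left(L,s \right)} = s \left(-4 + L\right)$
$T{\left(N,X \right)} = \frac{N}{X} + \frac{X}{-42 - 14 X}$ ($T{\left(N,X \right)} = \frac{X}{\left(3 + X\right) \left(-4 - 10\right)} + \frac{N}{X} = \frac{X}{\left(3 + X\right) \left(-14\right)} + \frac{N}{X} = \frac{X}{-42 - 14 X} + \frac{N}{X} = \frac{N}{X} + \frac{X}{-42 - 14 X}$)
$\frac{41114 + T{\left(193,92 \right)}}{-83036} = \frac{41114 + \frac{- \frac{92^{2}}{14} + 193 \left(3 + 92\right)}{92 \left(3 + 92\right)}}{-83036} = \left(41114 + \frac{\left(- \frac{1}{14}\right) 8464 + 193 \cdot 95}{92 \cdot 95}\right) \left(- \frac{1}{83036}\right) = \left(41114 + \frac{1}{92} \cdot \frac{1}{95} \left(- \frac{4232}{7} + 18335\right)\right) \left(- \frac{1}{83036}\right) = \left(41114 + \frac{1}{92} \cdot \frac{1}{95} \cdot \frac{124113}{7}\right) \left(- \frac{1}{83036}\right) = \left(41114 + \frac{124113}{61180}\right) \left(- \frac{1}{83036}\right) = \frac{2515478633}{61180} \left(- \frac{1}{83036}\right) = - \frac{2515478633}{5080142480}$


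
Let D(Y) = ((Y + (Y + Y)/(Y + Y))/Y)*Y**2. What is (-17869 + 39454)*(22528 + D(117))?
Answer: 784269390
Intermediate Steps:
D(Y) = Y*(1 + Y) (D(Y) = ((Y + (2*Y)/((2*Y)))/Y)*Y**2 = ((Y + (2*Y)*(1/(2*Y)))/Y)*Y**2 = ((Y + 1)/Y)*Y**2 = ((1 + Y)/Y)*Y**2 = Y*(1 + Y))
(-17869 + 39454)*(22528 + D(117)) = (-17869 + 39454)*(22528 + 117*(1 + 117)) = 21585*(22528 + 117*118) = 21585*(22528 + 13806) = 21585*36334 = 784269390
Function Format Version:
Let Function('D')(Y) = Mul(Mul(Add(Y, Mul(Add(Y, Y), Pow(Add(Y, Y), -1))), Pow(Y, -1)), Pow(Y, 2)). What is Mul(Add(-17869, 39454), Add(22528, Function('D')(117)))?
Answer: 784269390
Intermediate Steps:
Function('D')(Y) = Mul(Y, Add(1, Y)) (Function('D')(Y) = Mul(Mul(Add(Y, Mul(Mul(2, Y), Pow(Mul(2, Y), -1))), Pow(Y, -1)), Pow(Y, 2)) = Mul(Mul(Add(Y, Mul(Mul(2, Y), Mul(Rational(1, 2), Pow(Y, -1)))), Pow(Y, -1)), Pow(Y, 2)) = Mul(Mul(Add(Y, 1), Pow(Y, -1)), Pow(Y, 2)) = Mul(Mul(Add(1, Y), Pow(Y, -1)), Pow(Y, 2)) = Mul(Mul(Pow(Y, -1), Add(1, Y)), Pow(Y, 2)) = Mul(Y, Add(1, Y)))
Mul(Add(-17869, 39454), Add(22528, Function('D')(117))) = Mul(Add(-17869, 39454), Add(22528, Mul(117, Add(1, 117)))) = Mul(21585, Add(22528, Mul(117, 118))) = Mul(21585, Add(22528, 13806)) = Mul(21585, 36334) = 784269390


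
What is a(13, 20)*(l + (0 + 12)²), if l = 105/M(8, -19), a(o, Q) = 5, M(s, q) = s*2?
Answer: 12045/16 ≈ 752.81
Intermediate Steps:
M(s, q) = 2*s
l = 105/16 (l = 105/((2*8)) = 105/16 ≈ 6.5625)
a(13, 20)*(l + (0 + 12)²) = 5*(105/16 + (0 + 12)²) = 5*(105/16 + 12²) = 5*(105/16 + 144) = 5*(2409/16) = 12045/16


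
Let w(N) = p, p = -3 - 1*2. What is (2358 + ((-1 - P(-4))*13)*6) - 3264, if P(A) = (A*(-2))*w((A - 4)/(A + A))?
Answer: 2136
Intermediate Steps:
p = -5 (p = -3 - 2 = -5)
w(N) = -5
P(A) = 10*A (P(A) = (A*(-2))*(-5) = -2*A*(-5) = 10*A)
(2358 + ((-1 - P(-4))*13)*6) - 3264 = (2358 + ((-1 - 10*(-4))*13)*6) - 3264 = (2358 + ((-1 - 1*(-40))*13)*6) - 3264 = (2358 + ((-1 + 40)*13)*6) - 3264 = (2358 + (39*13)*6) - 3264 = (2358 + 507*6) - 3264 = (2358 + 3042) - 3264 = 5400 - 3264 = 2136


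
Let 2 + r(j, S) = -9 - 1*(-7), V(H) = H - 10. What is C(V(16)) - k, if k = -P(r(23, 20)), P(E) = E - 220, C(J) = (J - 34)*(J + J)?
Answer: -560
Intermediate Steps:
V(H) = -10 + H
r(j, S) = -4 (r(j, S) = -2 + (-9 - 1*(-7)) = -2 + (-9 + 7) = -2 - 2 = -4)
C(J) = 2*J*(-34 + J) (C(J) = (-34 + J)*(2*J) = 2*J*(-34 + J))
P(E) = -220 + E
k = 224 (k = -(-220 - 4) = -1*(-224) = 224)
C(V(16)) - k = 2*(-10 + 16)*(-34 + (-10 + 16)) - 1*224 = 2*6*(-34 + 6) - 224 = 2*6*(-28) - 224 = -336 - 224 = -560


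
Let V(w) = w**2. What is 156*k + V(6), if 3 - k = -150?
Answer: 23904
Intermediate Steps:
k = 153 (k = 3 - 1*(-150) = 3 + 150 = 153)
156*k + V(6) = 156*153 + 6**2 = 23868 + 36 = 23904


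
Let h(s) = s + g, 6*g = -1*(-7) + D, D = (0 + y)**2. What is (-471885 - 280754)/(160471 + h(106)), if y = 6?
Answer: -4515834/963505 ≈ -4.6869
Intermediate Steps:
D = 36 (D = (0 + 6)**2 = 6**2 = 36)
g = 43/6 (g = (-1*(-7) + 36)/6 = (7 + 36)/6 = (1/6)*43 = 43/6 ≈ 7.1667)
h(s) = 43/6 + s (h(s) = s + 43/6 = 43/6 + s)
(-471885 - 280754)/(160471 + h(106)) = (-471885 - 280754)/(160471 + (43/6 + 106)) = -752639/(160471 + 679/6) = -752639/963505/6 = -752639*6/963505 = -4515834/963505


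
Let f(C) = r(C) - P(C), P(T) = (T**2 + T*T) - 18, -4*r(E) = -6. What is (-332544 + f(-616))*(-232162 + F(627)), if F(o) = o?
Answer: 505411500055/2 ≈ 2.5271e+11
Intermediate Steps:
r(E) = 3/2 (r(E) = -1/4*(-6) = 3/2)
P(T) = -18 + 2*T**2 (P(T) = (T**2 + T**2) - 18 = 2*T**2 - 18 = -18 + 2*T**2)
f(C) = 39/2 - 2*C**2 (f(C) = 3/2 - (-18 + 2*C**2) = 3/2 + (18 - 2*C**2) = 39/2 - 2*C**2)
(-332544 + f(-616))*(-232162 + F(627)) = (-332544 + (39/2 - 2*(-616)**2))*(-232162 + 627) = (-332544 + (39/2 - 2*379456))*(-231535) = (-332544 + (39/2 - 758912))*(-231535) = (-332544 - 1517785/2)*(-231535) = -2182873/2*(-231535) = 505411500055/2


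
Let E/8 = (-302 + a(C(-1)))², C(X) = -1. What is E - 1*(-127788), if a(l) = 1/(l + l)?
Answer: 859838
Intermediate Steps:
a(l) = 1/(2*l)
E = 732050 (E = 8*(-302 + (½)/(-1))² = 8*(-302 + (½)*(-1))² = 8*(-302 - ½)² = 8*(-605/2)² = 8*(366025/4) = 732050)
E - 1*(-127788) = 732050 - 1*(-127788) = 732050 + 127788 = 859838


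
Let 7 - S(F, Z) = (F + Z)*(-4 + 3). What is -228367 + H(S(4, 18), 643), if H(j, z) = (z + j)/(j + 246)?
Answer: -62800253/275 ≈ -2.2836e+5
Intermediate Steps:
S(F, Z) = 7 + F + Z (S(F, Z) = 7 - (F + Z)*(-4 + 3) = 7 - (F + Z)*(-1) = 7 - (-F - Z) = 7 + (F + Z) = 7 + F + Z)
H(j, z) = (j + z)/(246 + j)
-228367 + H(S(4, 18), 643) = -228367 + ((7 + 4 + 18) + 643)/(246 + (7 + 4 + 18)) = -228367 + (29 + 643)/(246 + 29) = -228367 + 672/275 = -62800253/275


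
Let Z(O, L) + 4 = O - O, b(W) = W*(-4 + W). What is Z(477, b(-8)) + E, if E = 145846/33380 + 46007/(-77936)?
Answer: -143768631/650375920 ≈ -0.22105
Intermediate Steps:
Z(O, L) = -4 (Z(O, L) = -4 + (O - O) = -4 + 0 = -4)
E = 2457735049/650375920 (E = 145846*(1/33380) + 46007*(-1/77936) = 72923/16690 - 46007/77936 = 2457735049/650375920 ≈ 3.7789)
Z(477, b(-8)) + E = -4 + 2457735049/650375920 = -143768631/650375920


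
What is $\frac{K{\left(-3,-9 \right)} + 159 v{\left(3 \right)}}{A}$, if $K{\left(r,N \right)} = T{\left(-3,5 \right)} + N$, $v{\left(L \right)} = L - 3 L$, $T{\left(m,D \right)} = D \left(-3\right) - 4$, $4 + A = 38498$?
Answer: $- \frac{491}{19247} \approx -0.02551$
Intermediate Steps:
$A = 38494$ ($A = -4 + 38498 = 38494$)
$T{\left(m,D \right)} = -4 - 3 D$ ($T{\left(m,D \right)} = - 3 D - 4 = -4 - 3 D$)
$v{\left(L \right)} = - 2 L$
$K{\left(r,N \right)} = -19 + N$ ($K{\left(r,N \right)} = \left(-4 - 15\right) + N = -19 + N$)
$\frac{K{\left(-3,-9 \right)} + 159 v{\left(3 \right)}}{A} = \frac{\left(-19 - 9\right) + 159 \left(\left(-2\right) 3\right)}{38494} = \left(-28 + 159 \left(-6\right)\right) \frac{1}{38494} = \left(-28 - 954\right) \frac{1}{38494} = \left(-982\right) \frac{1}{38494} = - \frac{491}{19247}$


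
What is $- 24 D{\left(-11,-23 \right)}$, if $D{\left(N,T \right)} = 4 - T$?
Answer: $-648$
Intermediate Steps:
$- 24 D{\left(-11,-23 \right)} = - 24 \left(4 - -23\right) = - 24 \left(4 + 23\right) = \left(-24\right) 27 = -648$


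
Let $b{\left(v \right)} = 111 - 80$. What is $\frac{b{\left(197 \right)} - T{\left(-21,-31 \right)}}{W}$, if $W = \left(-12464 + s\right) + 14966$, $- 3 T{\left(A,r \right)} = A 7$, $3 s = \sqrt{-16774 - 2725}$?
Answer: $- \frac{405324}{56359535} + \frac{54 i \sqrt{19499}}{56359535} \approx -0.0071918 + 0.00013379 i$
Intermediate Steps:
$s = \frac{i \sqrt{19499}}{3}$ ($s = \frac{\sqrt{-16774 - 2725}}{3} = \frac{\sqrt{-19499}}{3} = \frac{i \sqrt{19499}}{3} \approx 46.546 i$)
$b{\left(v \right)} = 31$
$T{\left(A,r \right)} = - \frac{7 A}{3}$ ($T{\left(A,r \right)} = - \frac{A 7}{3} = - \frac{7 A}{3}$)
$W = 2502 + \frac{i \sqrt{19499}}{3}$ ($W = \left(-12464 + \frac{i \sqrt{19499}}{3}\right) + 14966 = 2502 + \frac{i \sqrt{19499}}{3} \approx 2502.0 + 46.546 i$)
$\frac{b{\left(197 \right)} - T{\left(-21,-31 \right)}}{W} = \frac{31 - \left(- \frac{7}{3}\right) \left(-21\right)}{2502 + \frac{i \sqrt{19499}}{3}} = \frac{31 - 49}{2502 + \frac{i \sqrt{19499}}{3}} = - \frac{18}{2502 + \frac{i \sqrt{19499}}{3}}$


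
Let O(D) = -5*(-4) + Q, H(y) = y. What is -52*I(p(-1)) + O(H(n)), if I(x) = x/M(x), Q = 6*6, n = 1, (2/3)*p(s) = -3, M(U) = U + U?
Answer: 30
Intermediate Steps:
M(U) = 2*U
p(s) = -9/2 (p(s) = (3/2)*(-3) = -9/2)
Q = 36
I(x) = ½ (I(x) = x/((2*x)) = x*(1/(2*x)) = ½)
O(D) = 56 (O(D) = -5*(-4) + 36 = 20 + 36 = 56)
-52*I(p(-1)) + O(H(n)) = -52*½ + 56 = -26 + 56 = 30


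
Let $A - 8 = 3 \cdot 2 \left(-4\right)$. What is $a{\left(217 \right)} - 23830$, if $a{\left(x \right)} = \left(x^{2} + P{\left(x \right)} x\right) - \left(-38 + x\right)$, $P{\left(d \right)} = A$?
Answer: $19608$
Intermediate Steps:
$A = -16$ ($A = 8 + 3 \cdot 2 \left(-4\right) = 8 + 6 \left(-4\right) = 8 - 24 = -16$)
$P{\left(d \right)} = -16$
$a{\left(x \right)} = 38 + x^{2} - 17 x$ ($a{\left(x \right)} = \left(x^{2} - 16 x\right) - \left(-38 + x\right) = 38 + x^{2} - 17 x$)
$a{\left(217 \right)} - 23830 = \left(38 + 217^{2} - 3689\right) - 23830 = \left(38 + 47089 - 3689\right) - 23830 = 43438 - 23830 = 19608$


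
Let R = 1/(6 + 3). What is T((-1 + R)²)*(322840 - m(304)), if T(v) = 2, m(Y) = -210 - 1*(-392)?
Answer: 645316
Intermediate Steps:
R = ⅑ (R = 1/9 = ⅑ ≈ 0.11111)
m(Y) = 182 (m(Y) = -210 + 392 = 182)
T((-1 + R)²)*(322840 - m(304)) = 2*(322840 - 1*182) = 2*(322840 - 182) = 2*322658 = 645316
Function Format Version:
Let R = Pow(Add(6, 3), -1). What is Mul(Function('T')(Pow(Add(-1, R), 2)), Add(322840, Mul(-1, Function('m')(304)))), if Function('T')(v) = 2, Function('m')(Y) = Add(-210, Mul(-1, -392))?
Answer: 645316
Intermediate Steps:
R = Rational(1, 9) (R = Pow(9, -1) = Rational(1, 9) ≈ 0.11111)
Function('m')(Y) = 182 (Function('m')(Y) = Add(-210, 392) = 182)
Mul(Function('T')(Pow(Add(-1, R), 2)), Add(322840, Mul(-1, Function('m')(304)))) = Mul(2, Add(322840, Mul(-1, 182))) = Mul(2, Add(322840, -182)) = Mul(2, 322658) = 645316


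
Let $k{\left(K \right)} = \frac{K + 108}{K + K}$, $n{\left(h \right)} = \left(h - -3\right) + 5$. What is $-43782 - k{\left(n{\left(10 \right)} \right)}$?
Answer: $- \frac{87571}{2} \approx -43786.0$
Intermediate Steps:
$n{\left(h \right)} = 8 + h$ ($n{\left(h \right)} = \left(h + 3\right) + 5 = \left(3 + h\right) + 5 = 8 + h$)
$k{\left(K \right)} = \frac{108 + K}{2 K}$
$-43782 - k{\left(n{\left(10 \right)} \right)} = -43782 - \frac{108 + \left(8 + 10\right)}{2 \left(8 + 10\right)} = -43782 - \frac{108 + 18}{2 \cdot 18} = -43782 - \frac{1}{2} \cdot \frac{1}{18} \cdot 126 = -43782 - \frac{7}{2} = - \frac{87571}{2}$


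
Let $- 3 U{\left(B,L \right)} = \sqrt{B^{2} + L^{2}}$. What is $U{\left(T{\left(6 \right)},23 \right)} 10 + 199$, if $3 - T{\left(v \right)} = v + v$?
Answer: $199 - \frac{10 \sqrt{610}}{3} \approx 116.67$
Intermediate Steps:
$T{\left(v \right)} = 3 - 2 v$ ($T{\left(v \right)} = 3 - \left(v + v\right) = 3 - 2 v$)
$U{\left(B,L \right)} = - \frac{\sqrt{B^{2} + L^{2}}}{3}$
$U{\left(T{\left(6 \right)},23 \right)} 10 + 199 = - \frac{\sqrt{\left(3 - 12\right)^{2} + 23^{2}}}{3} \cdot 10 + 199 = - \frac{\sqrt{\left(3 - 12\right)^{2} + 529}}{3} \cdot 10 + 199 = - \frac{\sqrt{\left(-9\right)^{2} + 529}}{3} \cdot 10 + 199 = - \frac{\sqrt{81 + 529}}{3} \cdot 10 + 199 = - \frac{\sqrt{610}}{3} \cdot 10 + 199 = - \frac{10 \sqrt{610}}{3} + 199 = 199 - \frac{10 \sqrt{610}}{3}$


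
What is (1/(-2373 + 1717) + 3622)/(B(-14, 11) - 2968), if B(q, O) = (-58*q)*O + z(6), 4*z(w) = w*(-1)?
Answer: 2376031/3911400 ≈ 0.60746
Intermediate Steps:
z(w) = -w/4 (z(w) = (w*(-1))/4 = (-w)/4 = -w/4)
B(q, O) = -3/2 - 58*O*q (B(q, O) = (-58*q)*O - ¼*6 = -58*O*q - 3/2 = -3/2 - 58*O*q)
(1/(-2373 + 1717) + 3622)/(B(-14, 11) - 2968) = (1/(-2373 + 1717) + 3622)/((-3/2 - 58*11*(-14)) - 2968) = (1/(-656) + 3622)/((-3/2 + 8932) - 2968) = (-1/656 + 3622)/(17861/2 - 2968) = 2376031/(656*(11925/2)) = (2376031/656)*(2/11925) = 2376031/3911400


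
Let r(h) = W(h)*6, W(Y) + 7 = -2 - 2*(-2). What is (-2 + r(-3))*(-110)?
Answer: 3520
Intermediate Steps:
W(Y) = -5 (W(Y) = -7 + (-2 - 2*(-2)) = -7 + (-2 + 4) = -7 + 2 = -5)
r(h) = -30 (r(h) = -5*6 = -30)
(-2 + r(-3))*(-110) = (-2 - 30)*(-110) = -32*(-110) = 3520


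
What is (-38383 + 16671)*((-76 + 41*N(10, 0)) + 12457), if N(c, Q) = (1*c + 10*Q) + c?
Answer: -286620112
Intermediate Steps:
N(c, Q) = 2*c + 10*Q (N(c, Q) = (c + 10*Q) + c = 2*c + 10*Q)
(-38383 + 16671)*((-76 + 41*N(10, 0)) + 12457) = (-38383 + 16671)*((-76 + 41*(2*10 + 10*0)) + 12457) = -21712*((-76 + 41*(20 + 0)) + 12457) = -21712*((-76 + 41*20) + 12457) = -21712*((-76 + 820) + 12457) = -21712*(744 + 12457) = -21712*13201 = -286620112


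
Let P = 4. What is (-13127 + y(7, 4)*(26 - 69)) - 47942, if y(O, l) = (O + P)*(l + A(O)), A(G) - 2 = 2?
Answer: -64853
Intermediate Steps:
A(G) = 4 (A(G) = 2 + 2 = 4)
y(O, l) = (4 + O)*(4 + l) (y(O, l) = (O + 4)*(l + 4) = (4 + O)*(4 + l))
(-13127 + y(7, 4)*(26 - 69)) - 47942 = (-13127 + (16 + 4*7 + 4*4 + 7*4)*(26 - 69)) - 47942 = (-13127 + (16 + 28 + 16 + 28)*(-43)) - 47942 = (-13127 + 88*(-43)) - 47942 = (-13127 - 3784) - 47942 = -16911 - 47942 = -64853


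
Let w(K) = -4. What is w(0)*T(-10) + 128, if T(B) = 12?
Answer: 80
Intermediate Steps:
w(0)*T(-10) + 128 = -4*12 + 128 = -48 + 128 = 80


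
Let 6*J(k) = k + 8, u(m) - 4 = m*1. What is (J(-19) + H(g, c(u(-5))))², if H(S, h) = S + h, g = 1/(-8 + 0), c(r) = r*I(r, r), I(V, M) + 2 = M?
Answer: 625/576 ≈ 1.0851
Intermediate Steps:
u(m) = 4 + m (u(m) = 4 + m*1 = 4 + m)
I(V, M) = -2 + M
J(k) = 4/3 + k/6 (J(k) = (k + 8)/6 = (8 + k)/6 = 4/3 + k/6)
c(r) = r*(-2 + r)
g = -⅛ (g = 1/(-8) = -⅛ ≈ -0.12500)
(J(-19) + H(g, c(u(-5))))² = ((4/3 + (⅙)*(-19)) + (-⅛ + (4 - 5)*(-2 + (4 - 5))))² = ((4/3 - 19/6) + (-⅛ - (-2 - 1)))² = (-11/6 + (-⅛ - 1*(-3)))² = (-11/6 + (-⅛ + 3))² = (-11/6 + 23/8)² = (25/24)² = 625/576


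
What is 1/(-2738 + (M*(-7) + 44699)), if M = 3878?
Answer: 1/14815 ≈ 6.7499e-5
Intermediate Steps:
1/(-2738 + (M*(-7) + 44699)) = 1/(-2738 + (3878*(-7) + 44699)) = 1/(-2738 + (-27146 + 44699)) = 1/(-2738 + 17553) = 1/14815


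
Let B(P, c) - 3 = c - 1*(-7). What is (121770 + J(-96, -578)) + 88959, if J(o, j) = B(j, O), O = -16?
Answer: 210723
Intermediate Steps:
B(P, c) = 10 + c (B(P, c) = 3 + (c - 1*(-7)) = 3 + (c + 7) = 3 + (7 + c) = 10 + c)
J(o, j) = -6 (J(o, j) = 10 - 16 = -6)
(121770 + J(-96, -578)) + 88959 = (121770 - 6) + 88959 = 121764 + 88959 = 210723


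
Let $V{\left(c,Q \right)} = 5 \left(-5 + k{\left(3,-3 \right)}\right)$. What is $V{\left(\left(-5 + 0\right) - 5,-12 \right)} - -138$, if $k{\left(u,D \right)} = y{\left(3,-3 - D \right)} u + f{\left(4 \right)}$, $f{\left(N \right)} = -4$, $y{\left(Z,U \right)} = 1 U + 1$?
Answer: $108$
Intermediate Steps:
$y{\left(Z,U \right)} = 1 + U$ ($y{\left(Z,U \right)} = U + 1 = 1 + U$)
$k{\left(u,D \right)} = -4 + u \left(-2 - D\right)$ ($k{\left(u,D \right)} = \left(1 - \left(3 + D\right)\right) u - 4 = \left(-2 - D\right) u - 4 = u \left(-2 - D\right) - 4 = -4 + u \left(-2 - D\right)$)
$V{\left(c,Q \right)} = -30$ ($V{\left(c,Q \right)} = 5 \left(-5 - \left(4 + 3 \left(2 - 3\right)\right)\right) = 5 \left(-5 - \left(4 + 3 \left(-1\right)\right)\right) = 5 \left(-5 + \left(-4 + 3\right)\right) = 5 \left(-5 - 1\right) = 5 \left(-6\right) = -30$)
$V{\left(\left(-5 + 0\right) - 5,-12 \right)} - -138 = -30 - -138 = -30 + 138 = 108$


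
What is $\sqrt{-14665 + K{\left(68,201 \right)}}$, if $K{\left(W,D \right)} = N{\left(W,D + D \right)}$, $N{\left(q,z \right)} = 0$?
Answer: $i \sqrt{14665} \approx 121.1 i$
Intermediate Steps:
$K{\left(W,D \right)} = 0$
$\sqrt{-14665 + K{\left(68,201 \right)}} = \sqrt{-14665 + 0} = \sqrt{-14665} = i \sqrt{14665}$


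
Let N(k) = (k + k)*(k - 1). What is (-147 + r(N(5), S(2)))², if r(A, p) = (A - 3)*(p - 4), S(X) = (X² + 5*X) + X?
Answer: 88209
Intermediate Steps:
S(X) = X² + 6*X
N(k) = 2*k*(-1 + k) (N(k) = (2*k)*(-1 + k) = 2*k*(-1 + k))
r(A, p) = (-4 + p)*(-3 + A) (r(A, p) = (-3 + A)*(-4 + p) = (-4 + p)*(-3 + A))
(-147 + r(N(5), S(2)))² = (-147 + (12 - 8*5*(-1 + 5) - 6*(6 + 2) + (2*5*(-1 + 5))*(2*(6 + 2))))² = (-147 + (12 - 8*5*4 - 6*8 + (2*5*4)*(2*8)))² = (-147 + (12 - 4*40 - 3*16 + 40*16))² = (-147 + (12 - 160 - 48 + 640))² = (-147 + 444)² = 297² = 88209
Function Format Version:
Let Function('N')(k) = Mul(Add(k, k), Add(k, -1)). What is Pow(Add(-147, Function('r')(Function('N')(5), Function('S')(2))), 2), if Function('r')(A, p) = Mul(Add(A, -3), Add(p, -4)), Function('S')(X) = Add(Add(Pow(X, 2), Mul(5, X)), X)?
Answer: 88209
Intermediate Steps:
Function('S')(X) = Add(Pow(X, 2), Mul(6, X))
Function('N')(k) = Mul(2, k, Add(-1, k)) (Function('N')(k) = Mul(Mul(2, k), Add(-1, k)) = Mul(2, k, Add(-1, k)))
Function('r')(A, p) = Mul(Add(-4, p), Add(-3, A)) (Function('r')(A, p) = Mul(Add(-3, A), Add(-4, p)) = Mul(Add(-4, p), Add(-3, A)))
Pow(Add(-147, Function('r')(Function('N')(5), Function('S')(2))), 2) = Pow(Add(-147, Add(12, Mul(-4, Mul(2, 5, Add(-1, 5))), Mul(-3, Mul(2, Add(6, 2))), Mul(Mul(2, 5, Add(-1, 5)), Mul(2, Add(6, 2))))), 2) = Pow(Add(-147, Add(12, Mul(-4, Mul(2, 5, 4)), Mul(-3, Mul(2, 8)), Mul(Mul(2, 5, 4), Mul(2, 8)))), 2) = Pow(Add(-147, Add(12, Mul(-4, 40), Mul(-3, 16), Mul(40, 16))), 2) = Pow(Add(-147, Add(12, -160, -48, 640)), 2) = Pow(Add(-147, 444), 2) = Pow(297, 2) = 88209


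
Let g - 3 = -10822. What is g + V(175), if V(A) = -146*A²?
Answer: -4482069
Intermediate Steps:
g = -10819 (g = 3 - 10822 = -10819)
g + V(175) = -10819 - 146*175² = -10819 - 146*30625 = -10819 - 4471250 = -4482069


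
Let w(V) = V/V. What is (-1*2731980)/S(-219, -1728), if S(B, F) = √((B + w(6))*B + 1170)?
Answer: -227665*√3057/1019 ≈ -12353.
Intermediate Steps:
w(V) = 1
S(B, F) = √(1170 + B*(1 + B)) (S(B, F) = √((B + 1)*B + 1170) = √((1 + B)*B + 1170) = √(B*(1 + B) + 1170) = √(1170 + B*(1 + B)))
(-1*2731980)/S(-219, -1728) = (-1*2731980)/(√(1170 - 219 + (-219)²)) = -2731980/√(1170 - 219 + 47961) = -2731980*√3057/12228 = -227665*√3057/1019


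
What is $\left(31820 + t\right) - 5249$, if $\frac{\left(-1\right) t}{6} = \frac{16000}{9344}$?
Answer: $\frac{1938933}{73} \approx 26561.0$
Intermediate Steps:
$t = - \frac{750}{73}$ ($t = - 6 \cdot \frac{16000}{9344} = - 6 \cdot 16000 \cdot \frac{1}{9344} = \left(-6\right) \frac{125}{73} = - \frac{750}{73} \approx -10.274$)
$\left(31820 + t\right) - 5249 = \left(31820 - \frac{750}{73}\right) - 5249 = \frac{2322110}{73} - 5249 = \frac{1938933}{73}$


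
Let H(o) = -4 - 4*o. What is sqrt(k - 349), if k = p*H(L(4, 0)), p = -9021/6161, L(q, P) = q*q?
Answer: I*sqrt(9467984521)/6161 ≈ 15.793*I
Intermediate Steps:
L(q, P) = q**2
p = -9021/6161 (p = -9021*1/6161 = -9021/6161 ≈ -1.4642)
k = 613428/6161 (k = -9021*(-4 - 4*4**2)/6161 = -9021*(-4 - 4*16)/6161 = -9021*(-4 - 64)/6161 = -9021/6161*(-68) = 613428/6161 ≈ 99.566)
sqrt(k - 349) = sqrt(613428/6161 - 349) = sqrt(-1536761/6161) = I*sqrt(9467984521)/6161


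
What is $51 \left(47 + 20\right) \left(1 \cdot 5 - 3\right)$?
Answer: $6834$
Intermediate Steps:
$51 \left(47 + 20\right) \left(1 \cdot 5 - 3\right) = 51 \cdot 67 \left(5 - 3\right) = 3417 \cdot 2 = 6834$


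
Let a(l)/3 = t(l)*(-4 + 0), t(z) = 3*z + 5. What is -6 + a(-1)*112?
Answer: -2694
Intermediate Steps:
t(z) = 5 + 3*z
a(l) = -60 - 36*l (a(l) = 3*((5 + 3*l)*(-4 + 0)) = 3*((5 + 3*l)*(-4)) = 3*(-20 - 12*l) = -60 - 36*l)
-6 + a(-1)*112 = -6 + (-60 - 36*(-1))*112 = -6 + (-60 + 36)*112 = -6 - 24*112 = -6 - 2688 = -2694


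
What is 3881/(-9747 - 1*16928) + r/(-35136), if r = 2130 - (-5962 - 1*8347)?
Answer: -574873141/937252800 ≈ -0.61336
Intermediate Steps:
r = 16439 (r = 2130 - (-5962 - 8347) = 2130 - 1*(-14309) = 2130 + 14309 = 16439)
3881/(-9747 - 1*16928) + r/(-35136) = 3881/(-9747 - 1*16928) + 16439/(-35136) = 3881/(-9747 - 16928) + 16439*(-1/35136) = 3881/(-26675) - 16439/35136 = 3881*(-1/26675) - 16439/35136 = -3881/26675 - 16439/35136 = -574873141/937252800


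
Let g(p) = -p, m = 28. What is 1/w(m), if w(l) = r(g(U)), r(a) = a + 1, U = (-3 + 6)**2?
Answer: -1/8 ≈ -0.12500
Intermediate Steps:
U = 9 (U = 3**2 = 9)
r(a) = 1 + a
w(l) = -8 (w(l) = 1 - 1*9 = 1 - 9 = -8)
1/w(m) = 1/(-8) = -1/8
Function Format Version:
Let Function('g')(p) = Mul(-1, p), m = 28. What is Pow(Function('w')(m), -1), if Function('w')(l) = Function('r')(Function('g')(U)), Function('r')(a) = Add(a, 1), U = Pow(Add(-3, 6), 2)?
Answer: Rational(-1, 8) ≈ -0.12500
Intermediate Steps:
U = 9 (U = Pow(3, 2) = 9)
Function('r')(a) = Add(1, a)
Function('w')(l) = -8 (Function('w')(l) = Add(1, Mul(-1, 9)) = Add(1, -9) = -8)
Pow(Function('w')(m), -1) = Pow(-8, -1) = Rational(-1, 8)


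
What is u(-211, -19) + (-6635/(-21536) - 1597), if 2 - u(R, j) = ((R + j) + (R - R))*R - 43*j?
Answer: -1097080277/21536 ≈ -50942.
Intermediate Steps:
u(R, j) = 2 + 43*j - R*(R + j) (u(R, j) = 2 - (((R + j) + (R - R))*R - 43*j) = 2 - (((R + j) + 0)*R - 43*j) = 2 - ((R + j)*R - 43*j) = 2 - (R*(R + j) - 43*j) = 2 - (-43*j + R*(R + j)) = 2 + (43*j - R*(R + j)) = 2 + 43*j - R*(R + j))
u(-211, -19) + (-6635/(-21536) - 1597) = (2 - 1*(-211)² + 43*(-19) - 1*(-211)*(-19)) + (-6635/(-21536) - 1597) = (2 - 1*44521 - 817 - 4009) + (-6635*(-1/21536) - 1597) = (2 - 44521 - 817 - 4009) + (6635/21536 - 1597) = -49345 - 34386357/21536 = -1097080277/21536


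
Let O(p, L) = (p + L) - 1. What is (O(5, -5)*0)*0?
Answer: 0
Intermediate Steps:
O(p, L) = -1 + L + p (O(p, L) = (L + p) - 1 = -1 + L + p)
(O(5, -5)*0)*0 = ((-1 - 5 + 5)*0)*0 = -1*0*0 = 0*0 = 0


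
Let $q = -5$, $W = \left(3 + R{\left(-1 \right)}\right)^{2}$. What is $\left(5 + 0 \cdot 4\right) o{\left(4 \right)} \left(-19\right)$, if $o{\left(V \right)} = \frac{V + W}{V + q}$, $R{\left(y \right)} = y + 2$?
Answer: $1900$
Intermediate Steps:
$R{\left(y \right)} = 2 + y$
$W = 16$ ($W = \left(3 + \left(2 - 1\right)\right)^{2} = \left(3 + 1\right)^{2} = 4^{2} = 16$)
$o{\left(V \right)} = \frac{16 + V}{-5 + V}$ ($o{\left(V \right)} = \frac{V + 16}{V - 5} = \frac{16 + V}{-5 + V}$)
$\left(5 + 0 \cdot 4\right) o{\left(4 \right)} \left(-19\right) = \left(5 + 0 \cdot 4\right) \frac{16 + 4}{-5 + 4} \left(-19\right) = \left(5 + 0\right) \frac{1}{-1} \cdot 20 \left(-19\right) = 5 \left(\left(-1\right) 20\right) \left(-19\right) = 5 \left(-20\right) \left(-19\right) = \left(-100\right) \left(-19\right) = 1900$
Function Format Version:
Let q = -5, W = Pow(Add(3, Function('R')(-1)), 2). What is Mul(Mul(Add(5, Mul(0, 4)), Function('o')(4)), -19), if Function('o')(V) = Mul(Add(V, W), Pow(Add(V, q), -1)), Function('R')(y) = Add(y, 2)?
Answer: 1900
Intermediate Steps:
Function('R')(y) = Add(2, y)
W = 16 (W = Pow(Add(3, Add(2, -1)), 2) = Pow(Add(3, 1), 2) = Pow(4, 2) = 16)
Function('o')(V) = Mul(Pow(Add(-5, V), -1), Add(16, V)) (Function('o')(V) = Mul(Add(V, 16), Pow(Add(V, -5), -1)) = Mul(Add(16, V), Pow(Add(-5, V), -1)) = Mul(Pow(Add(-5, V), -1), Add(16, V)))
Mul(Mul(Add(5, Mul(0, 4)), Function('o')(4)), -19) = Mul(Mul(Add(5, Mul(0, 4)), Mul(Pow(Add(-5, 4), -1), Add(16, 4))), -19) = Mul(Mul(Add(5, 0), Mul(Pow(-1, -1), 20)), -19) = Mul(Mul(5, Mul(-1, 20)), -19) = Mul(Mul(5, -20), -19) = Mul(-100, -19) = 1900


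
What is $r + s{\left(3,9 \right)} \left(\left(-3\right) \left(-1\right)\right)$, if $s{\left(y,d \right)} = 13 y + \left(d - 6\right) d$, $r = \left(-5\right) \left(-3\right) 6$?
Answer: $288$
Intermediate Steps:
$r = 90$ ($r = 15 \cdot 6 = 90$)
$s{\left(y,d \right)} = 13 y + d \left(-6 + d\right)$ ($s{\left(y,d \right)} = 13 y + \left(d - 6\right) d = 13 y + \left(-6 + d\right) d = 13 y + d \left(-6 + d\right)$)
$r + s{\left(3,9 \right)} \left(\left(-3\right) \left(-1\right)\right) = 90 + \left(9^{2} - 54 + 13 \cdot 3\right) \left(\left(-3\right) \left(-1\right)\right) = 90 + \left(81 - 54 + 39\right) 3 = 90 + 66 \cdot 3 = 90 + 198 = 288$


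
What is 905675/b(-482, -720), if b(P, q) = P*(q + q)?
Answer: 181135/138816 ≈ 1.3049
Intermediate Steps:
b(P, q) = 2*P*q (b(P, q) = P*(2*q) = 2*P*q)
905675/b(-482, -720) = 905675/((2*(-482)*(-720))) = 905675/694080 = 905675*(1/694080) = 181135/138816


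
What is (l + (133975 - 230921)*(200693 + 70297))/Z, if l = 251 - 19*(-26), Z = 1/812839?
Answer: -21354415086612005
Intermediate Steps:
Z = 1/812839 ≈ 1.2303e-6
l = 745 (l = 251 + 494 = 745)
(l + (133975 - 230921)*(200693 + 70297))/Z = (745 + (133975 - 230921)*(200693 + 70297))/(1/812839) = (745 - 96946*270990)*812839 = (745 - 26271396540)*812839 = -26271395795*812839 = -21354415086612005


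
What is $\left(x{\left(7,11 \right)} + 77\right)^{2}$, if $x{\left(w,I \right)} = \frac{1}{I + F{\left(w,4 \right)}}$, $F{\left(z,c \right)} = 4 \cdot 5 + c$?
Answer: $\frac{7268416}{1225} \approx 5933.4$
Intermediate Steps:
$F{\left(z,c \right)} = 20 + c$
$x{\left(w,I \right)} = \frac{1}{24 + I}$ ($x{\left(w,I \right)} = \frac{1}{I + \left(20 + 4\right)} = \frac{1}{I + 24} = \frac{1}{24 + I}$)
$\left(x{\left(7,11 \right)} + 77\right)^{2} = \left(\frac{1}{24 + 11} + 77\right)^{2} = \left(\frac{1}{35} + 77\right)^{2} = \left(\frac{2696}{35}\right)^{2} = \frac{7268416}{1225}$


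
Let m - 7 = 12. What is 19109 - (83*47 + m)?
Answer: 15189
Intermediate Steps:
m = 19 (m = 7 + 12 = 19)
19109 - (83*47 + m) = 19109 - (83*47 + 19) = 19109 - (3901 + 19) = 19109 - 1*3920 = 19109 - 3920 = 15189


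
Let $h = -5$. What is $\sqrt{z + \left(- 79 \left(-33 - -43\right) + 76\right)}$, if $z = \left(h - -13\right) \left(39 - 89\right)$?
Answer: $i \sqrt{1114} \approx 33.377 i$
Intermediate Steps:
$z = -400$ ($z = \left(-5 - -13\right) \left(39 - 89\right) = \left(-5 + 13\right) \left(-50\right) = 8 \left(-50\right) = -400$)
$\sqrt{z + \left(- 79 \left(-33 - -43\right) + 76\right)} = \sqrt{-400 + \left(- 79 \left(-33 - -43\right) + 76\right)} = \sqrt{-400 + \left(- 79 \left(-33 + 43\right) + 76\right)} = \sqrt{-400 + \left(\left(-79\right) 10 + 76\right)} = \sqrt{-400 + \left(-790 + 76\right)} = \sqrt{-400 - 714} = \sqrt{-1114} = i \sqrt{1114}$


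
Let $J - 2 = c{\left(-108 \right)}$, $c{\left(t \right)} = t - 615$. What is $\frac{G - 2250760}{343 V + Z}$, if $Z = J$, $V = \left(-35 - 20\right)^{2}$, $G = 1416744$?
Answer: $- \frac{417008}{518427} \approx -0.80437$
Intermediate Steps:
$V = 3025$ ($V = \left(-55\right)^{2} = 3025$)
$c{\left(t \right)} = -615 + t$
$J = -721$ ($J = 2 - 723 = -721$)
$Z = -721$
$\frac{G - 2250760}{343 V + Z} = \frac{1416744 - 2250760}{343 \cdot 3025 - 721} = - \frac{834016}{1037575 - 721} = - \frac{834016}{1036854} = \left(-834016\right) \frac{1}{1036854} = - \frac{417008}{518427}$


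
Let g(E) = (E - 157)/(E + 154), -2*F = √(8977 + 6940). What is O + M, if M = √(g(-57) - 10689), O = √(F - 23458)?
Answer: I*(√(93832 + 2*√15917)/2 + √100593559/97) ≈ 256.76*I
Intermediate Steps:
F = -√15917/2 (F = -√(8977 + 6940)/2 = -√15917/2 ≈ -63.081)
g(E) = (-157 + E)/(154 + E)
O = √(-23458 - √15917/2) (O = √(-√15917/2 - 23458) = √(-23458 - √15917/2) ≈ 153.37*I)
M = I*√100593559/97 (M = √((-157 - 57)/(154 - 57) - 10689) = √(-214/97 - 10689) = √(-1037047/97) = I*√100593559/97 ≈ 103.4*I)
O + M = √(-93832 - 2*√15917)/2 + I*√100593559/97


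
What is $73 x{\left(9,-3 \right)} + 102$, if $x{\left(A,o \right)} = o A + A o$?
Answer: $-3840$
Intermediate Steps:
$x{\left(A,o \right)} = 2 A o$ ($x{\left(A,o \right)} = A o + A o = 2 A o$)
$73 x{\left(9,-3 \right)} + 102 = 73 \cdot 2 \cdot 9 \left(-3\right) + 102 = 73 \left(-54\right) + 102 = -3942 + 102 = -3840$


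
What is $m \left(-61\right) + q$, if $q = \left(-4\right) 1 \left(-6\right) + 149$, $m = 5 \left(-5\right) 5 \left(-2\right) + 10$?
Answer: $-15687$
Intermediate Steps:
$m = 260$ ($m = 5 \left(\left(-25\right) \left(-2\right)\right) + 10 = 5 \cdot 50 + 10 = 250 + 10 = 260$)
$q = 173$ ($q = \left(-4\right) \left(-6\right) + 149 = 24 + 149 = 173$)
$m \left(-61\right) + q = 260 \left(-61\right) + 173 = -15860 + 173 = -15687$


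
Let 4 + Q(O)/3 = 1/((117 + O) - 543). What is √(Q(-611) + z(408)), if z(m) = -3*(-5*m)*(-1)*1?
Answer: 3*I*√732685091/1037 ≈ 78.307*I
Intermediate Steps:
z(m) = -15*m (z(m) = -15*m*1 = -15*m)
Q(O) = -12 + 3/(-426 + O) (Q(O) = -12 + 3/((117 + O) - 543) = -12 + 3/(-426 + O))
√(Q(-611) + z(408)) = √(3*(1705 - 4*(-611))/(-426 - 611) - 15*408) = √(3*(1705 + 2444)/(-1037) - 6120) = √(3*(-1/1037)*4149 - 6120) = √(-12447/1037 - 6120) = √(-6358887/1037) = 3*I*√732685091/1037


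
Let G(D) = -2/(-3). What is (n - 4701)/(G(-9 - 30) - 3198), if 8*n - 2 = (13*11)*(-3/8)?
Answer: 903831/613888 ≈ 1.4723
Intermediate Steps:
G(D) = ⅔ (G(D) = -⅓*(-2) = ⅔)
n = -413/64 (n = ¼ + ((13*11)*(-3/8))/8 = ¼ + (143*(-3*⅛))/8 = ¼ + (143*(-3/8))/8 = ¼ + (⅛)*(-429/8) = ¼ - 429/64 = -413/64 ≈ -6.4531)
(n - 4701)/(G(-9 - 30) - 3198) = (-413/64 - 4701)/(⅔ - 3198) = -301277/(64*(-9592/3)) = -301277/64*(-3/9592) = 903831/613888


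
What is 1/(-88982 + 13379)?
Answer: -1/75603 ≈ -1.3227e-5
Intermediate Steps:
1/(-88982 + 13379) = 1/(-75603) = -1/75603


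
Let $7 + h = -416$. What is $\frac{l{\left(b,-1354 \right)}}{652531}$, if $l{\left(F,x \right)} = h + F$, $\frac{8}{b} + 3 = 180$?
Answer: $- \frac{74863}{115497987} \approx -0.00064818$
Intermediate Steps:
$h = -423$ ($h = -7 - 416 = -423$)
$b = \frac{8}{177}$ ($b = \frac{8}{-3 + 180} = \frac{8}{177} \approx 0.045198$)
$l{\left(F,x \right)} = -423 + F$
$\frac{l{\left(b,-1354 \right)}}{652531} = \frac{-423 + \frac{8}{177}}{652531} = \left(- \frac{74863}{177}\right) \frac{1}{652531} = - \frac{74863}{115497987}$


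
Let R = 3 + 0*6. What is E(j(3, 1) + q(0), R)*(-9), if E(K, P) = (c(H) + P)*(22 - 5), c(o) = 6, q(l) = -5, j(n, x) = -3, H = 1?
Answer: -1377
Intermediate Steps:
R = 3 (R = 3 + 0 = 3)
E(K, P) = 102 + 17*P (E(K, P) = (6 + P)*(22 - 5) = (6 + P)*17 = 102 + 17*P)
E(j(3, 1) + q(0), R)*(-9) = (102 + 17*3)*(-9) = (102 + 51)*(-9) = 153*(-9) = -1377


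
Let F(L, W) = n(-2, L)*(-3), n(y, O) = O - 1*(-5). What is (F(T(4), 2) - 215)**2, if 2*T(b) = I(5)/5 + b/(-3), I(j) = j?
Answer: 210681/4 ≈ 52670.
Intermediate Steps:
T(b) = 1/2 - b/6 (T(b) = (5/5 + b/(-3))/2 = (5*(1/5) + b*(-1/3))/2 = (1 - b/3)/2 = 1/2 - b/6)
n(y, O) = 5 + O (n(y, O) = O + 5 = 5 + O)
F(L, W) = -15 - 3*L (F(L, W) = (5 + L)*(-3) = -15 - 3*L)
(F(T(4), 2) - 215)**2 = ((-15 - 3*(1/2 - 1/6*4)) - 215)**2 = ((-15 - 3*(1/2 - 2/3)) - 215)**2 = ((-15 - 3*(-1/6)) - 215)**2 = ((-15 + 1/2) - 215)**2 = (-29/2 - 215)**2 = (-459/2)**2 = 210681/4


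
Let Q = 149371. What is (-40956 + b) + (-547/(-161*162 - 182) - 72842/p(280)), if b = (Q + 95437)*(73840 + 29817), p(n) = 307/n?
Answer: 204607546954678489/8063048 ≈ 2.5376e+10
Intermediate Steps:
b = 25376062856 (b = (149371 + 95437)*(73840 + 29817) = 244808*103657 = 25376062856)
(-40956 + b) + (-547/(-161*162 - 182) - 72842/p(280)) = (-40956 + 25376062856) + (-547/(-161*162 - 182) - 72842/(307/280)) = 25376021900 + (-547/(-26082 - 182) - 72842/(307*(1/280))) = 25376021900 + (-547/(-26264) - 72842/307/280) = 25376021900 + (-547*(-1/26264) - 72842*280/307) = 25376021900 + (547/26264 - 20395760/307) = 25376021900 - 535674072711/8063048 = 204607546954678489/8063048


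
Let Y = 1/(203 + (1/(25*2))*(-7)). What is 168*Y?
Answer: 400/483 ≈ 0.82816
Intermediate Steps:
Y = 50/10143 (Y = 1/(203 + ((1/25)*(½))*(-7)) = 1/(203 + (1/50)*(-7)) = 1/(203 - 7/50) = 1/(10143/50) = 50/10143 ≈ 0.0049295)
168*Y = 168*(50/10143) = 400/483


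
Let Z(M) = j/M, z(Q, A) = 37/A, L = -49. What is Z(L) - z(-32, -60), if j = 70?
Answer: -341/420 ≈ -0.81190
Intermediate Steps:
Z(M) = 70/M
Z(L) - z(-32, -60) = 70/(-49) - 37/(-60) = 70*(-1/49) - 37*(-1)/60 = -10/7 - 1*(-37/60) = -10/7 + 37/60 = -341/420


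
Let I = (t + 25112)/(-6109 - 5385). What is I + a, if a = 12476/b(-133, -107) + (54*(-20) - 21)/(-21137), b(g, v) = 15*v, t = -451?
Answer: -549619741549/55704661170 ≈ -9.8667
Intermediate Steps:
I = -3523/1642 (I = (-451 + 25112)/(-6109 - 5385) = 24661/(-11494) = 24661*(-1/11494) = -3523/1642 ≈ -2.1456)
a = -261938107/33924885 (a = 12476/((15*(-107))) + (54*(-20) - 21)/(-21137) = 12476/(-1605) + (-1080 - 21)*(-1/21137) = 12476*(-1/1605) - 1101*(-1/21137) = -12476/1605 + 1101/21137 = -261938107/33924885 ≈ -7.7211)
I + a = -3523/1642 - 261938107/33924885 = -549619741549/55704661170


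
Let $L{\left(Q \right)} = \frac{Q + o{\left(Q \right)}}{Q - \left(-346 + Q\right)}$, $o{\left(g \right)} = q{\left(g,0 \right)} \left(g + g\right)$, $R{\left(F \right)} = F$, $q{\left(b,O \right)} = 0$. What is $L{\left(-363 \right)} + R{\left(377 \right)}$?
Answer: $\frac{130079}{346} \approx 375.95$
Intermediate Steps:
$o{\left(g \right)} = 0$ ($o{\left(g \right)} = 0 \left(g + g\right) = 0 \cdot 2 g = 0$)
$L{\left(Q \right)} = \frac{Q}{346}$ ($L{\left(Q \right)} = \frac{Q + 0}{Q - \left(-346 + Q\right)} = \frac{Q}{346}$)
$L{\left(-363 \right)} + R{\left(377 \right)} = \frac{1}{346} \left(-363\right) + 377 = - \frac{363}{346} + 377 = \frac{130079}{346}$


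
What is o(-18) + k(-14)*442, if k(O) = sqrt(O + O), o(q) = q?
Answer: -18 + 884*I*sqrt(7) ≈ -18.0 + 2338.8*I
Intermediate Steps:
k(O) = sqrt(2)*sqrt(O) (k(O) = sqrt(2*O) = sqrt(2)*sqrt(O))
o(-18) + k(-14)*442 = -18 + (sqrt(2)*sqrt(-14))*442 = -18 + (sqrt(2)*(I*sqrt(14)))*442 = -18 + (2*I*sqrt(7))*442 = -18 + 884*I*sqrt(7)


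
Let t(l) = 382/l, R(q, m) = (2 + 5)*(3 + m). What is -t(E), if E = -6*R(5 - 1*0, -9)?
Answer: -191/126 ≈ -1.5159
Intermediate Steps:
R(q, m) = 21 + 7*m (R(q, m) = 7*(3 + m) = 21 + 7*m)
E = 252 (E = -6*(21 + 7*(-9)) = -6*(21 - 63) = -6*(-42) = 252)
-t(E) = -382/252 = -1*191/126 = -191/126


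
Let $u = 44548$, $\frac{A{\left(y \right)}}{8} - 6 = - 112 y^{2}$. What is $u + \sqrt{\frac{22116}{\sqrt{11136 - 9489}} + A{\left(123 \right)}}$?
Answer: $44548 + \frac{2 \sqrt{-113490336276 + 337269 \sqrt{183}}}{183} \approx 44548.0 + 3681.7 i$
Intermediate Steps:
$A{\left(y \right)} = 48 - 896 y^{2}$ ($A{\left(y \right)} = 48 + 8 \left(- 112 y^{2}\right) = 48 - 896 y^{2}$)
$u + \sqrt{\frac{22116}{\sqrt{11136 - 9489}} + A{\left(123 \right)}} = 44548 + \sqrt{\frac{22116}{\sqrt{11136 - 9489}} + \left(48 - 896 \cdot 123^{2}\right)} = 44548 + \sqrt{\frac{22116}{\sqrt{1647}} + \left(48 - 13555584\right)} = 44548 + \sqrt{\frac{22116}{3 \sqrt{183}} + \left(48 - 13555584\right)} = 44548 + \sqrt{22116 \frac{\sqrt{183}}{549} - 13555536} = 44548 + \sqrt{\frac{7372 \sqrt{183}}{183} - 13555536} = 44548 + \sqrt{-13555536 + \frac{7372 \sqrt{183}}{183}}$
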